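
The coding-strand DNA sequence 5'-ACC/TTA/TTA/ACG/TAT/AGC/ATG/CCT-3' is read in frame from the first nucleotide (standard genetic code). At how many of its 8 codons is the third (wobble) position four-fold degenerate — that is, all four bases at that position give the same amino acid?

Codon 1 ACC (Thr): third position 4-fold.
Codon 2 TTA (Leu): third position 2-fold.
Codon 3 TTA (Leu): third position 2-fold.
Codon 4 ACG (Thr): third position 4-fold.
Codon 5 TAT (Tyr): third position 2-fold.
Codon 6 AGC (Ser): third position 2-fold.
Codon 7 ATG (Met): third position 1-fold.
Codon 8 CCT (Pro): third position 4-fold.
Four-fold degenerate third positions: 3.

3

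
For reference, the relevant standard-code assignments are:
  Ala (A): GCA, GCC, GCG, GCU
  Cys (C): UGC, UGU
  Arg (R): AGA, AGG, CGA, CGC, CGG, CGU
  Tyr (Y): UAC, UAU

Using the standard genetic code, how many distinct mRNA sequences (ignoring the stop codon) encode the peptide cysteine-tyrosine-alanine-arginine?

Cys: 2 codons.
Tyr: 2 codons.
Ala: 4 codons.
Arg: 6 codons.
2 × 2 × 4 × 6 = 96.

96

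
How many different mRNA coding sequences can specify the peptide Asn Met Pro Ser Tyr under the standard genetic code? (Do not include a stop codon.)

96

Asn: 2 codons.
Met: 1 codon.
Pro: 4 codons.
Ser: 6 codons.
Tyr: 2 codons.
2 × 1 × 4 × 6 × 2 = 96.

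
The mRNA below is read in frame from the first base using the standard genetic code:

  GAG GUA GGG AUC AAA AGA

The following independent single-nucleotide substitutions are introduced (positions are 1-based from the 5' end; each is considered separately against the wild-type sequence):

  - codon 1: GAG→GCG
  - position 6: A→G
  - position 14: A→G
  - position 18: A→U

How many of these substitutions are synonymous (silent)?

Codon 1: GAG (Glu) → GCG (Ala) — missense.
Codon 2: GUA (Val) → GUG (Val) — synonymous.
Codon 5: AAA (Lys) → AGA (Arg) — missense.
Codon 6: AGA (Arg) → AGU (Ser) — missense.
Synonymous: 1 of 4.

1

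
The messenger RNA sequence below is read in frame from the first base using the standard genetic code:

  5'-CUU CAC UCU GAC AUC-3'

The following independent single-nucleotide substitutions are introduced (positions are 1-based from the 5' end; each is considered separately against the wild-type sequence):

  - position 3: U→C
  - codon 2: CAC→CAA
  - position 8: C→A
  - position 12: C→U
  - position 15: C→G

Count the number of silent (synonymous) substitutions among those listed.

Codon 1: CUU (Leu) → CUC (Leu) — synonymous.
Codon 2: CAC (His) → CAA (Gln) — missense.
Codon 3: UCU (Ser) → UAU (Tyr) — missense.
Codon 4: GAC (Asp) → GAU (Asp) — synonymous.
Codon 5: AUC (Ile) → AUG (Met) — missense.
Synonymous: 2 of 5.

2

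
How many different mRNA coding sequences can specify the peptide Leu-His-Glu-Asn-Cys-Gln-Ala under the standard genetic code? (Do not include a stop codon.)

768

Leu: 6 codons.
His: 2 codons.
Glu: 2 codons.
Asn: 2 codons.
Cys: 2 codons.
Gln: 2 codons.
Ala: 4 codons.
6 × 2 × 2 × 2 × 2 × 2 × 4 = 768.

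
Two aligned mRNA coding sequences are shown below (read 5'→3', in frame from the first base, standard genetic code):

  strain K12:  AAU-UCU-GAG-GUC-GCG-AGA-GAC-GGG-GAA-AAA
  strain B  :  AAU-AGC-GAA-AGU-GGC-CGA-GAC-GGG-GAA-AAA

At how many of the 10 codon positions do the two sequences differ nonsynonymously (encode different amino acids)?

Codon 1: AAU Asn / AAU Asn — identical.
Codon 2: UCU Ser / AGC Ser — synonymous.
Codon 3: GAG Glu / GAA Glu — synonymous.
Codon 4: GUC Val / AGU Ser — nonsynonymous.
Codon 5: GCG Ala / GGC Gly — nonsynonymous.
Codon 6: AGA Arg / CGA Arg — synonymous.
Codon 7: GAC Asp / GAC Asp — identical.
Codon 8: GGG Gly / GGG Gly — identical.
Codon 9: GAA Glu / GAA Glu — identical.
Codon 10: AAA Lys / AAA Lys — identical.
Nonsynonymous differences: 2.

2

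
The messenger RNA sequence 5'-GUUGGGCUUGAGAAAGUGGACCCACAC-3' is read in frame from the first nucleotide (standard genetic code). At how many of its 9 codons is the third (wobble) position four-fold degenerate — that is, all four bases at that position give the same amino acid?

5

Codon 1 GUU (Val): third position 4-fold.
Codon 2 GGG (Gly): third position 4-fold.
Codon 3 CUU (Leu): third position 4-fold.
Codon 4 GAG (Glu): third position 2-fold.
Codon 5 AAA (Lys): third position 2-fold.
Codon 6 GUG (Val): third position 4-fold.
Codon 7 GAC (Asp): third position 2-fold.
Codon 8 CCA (Pro): third position 4-fold.
Codon 9 CAC (His): third position 2-fold.
Four-fold degenerate third positions: 5.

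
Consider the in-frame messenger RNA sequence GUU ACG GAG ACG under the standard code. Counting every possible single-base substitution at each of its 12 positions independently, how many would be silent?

10

Codon 1 (GUU, Val): 3 synonymous substitutions.
Codon 2 (ACG, Thr): 3 synonymous substitutions.
Codon 3 (GAG, Glu): 1 synonymous substitution.
Codon 4 (ACG, Thr): 3 synonymous substitutions.
Total: 3 + 3 + 1 + 3 = 10.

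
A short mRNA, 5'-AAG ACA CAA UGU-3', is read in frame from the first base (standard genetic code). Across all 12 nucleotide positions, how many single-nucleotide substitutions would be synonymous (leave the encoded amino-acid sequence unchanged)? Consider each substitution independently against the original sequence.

Codon 1 (AAG, Lys): 1 synonymous substitution.
Codon 2 (ACA, Thr): 3 synonymous substitutions.
Codon 3 (CAA, Gln): 1 synonymous substitution.
Codon 4 (UGU, Cys): 1 synonymous substitution.
Total: 1 + 3 + 1 + 1 = 6.

6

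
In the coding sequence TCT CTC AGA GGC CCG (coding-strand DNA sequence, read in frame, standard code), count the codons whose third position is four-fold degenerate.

Codon 1 TCT (Ser): third position 4-fold.
Codon 2 CTC (Leu): third position 4-fold.
Codon 3 AGA (Arg): third position 2-fold.
Codon 4 GGC (Gly): third position 4-fold.
Codon 5 CCG (Pro): third position 4-fold.
Four-fold degenerate third positions: 4.

4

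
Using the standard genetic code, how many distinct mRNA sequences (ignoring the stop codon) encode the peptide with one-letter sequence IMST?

Ile: 3 codons.
Met: 1 codon.
Ser: 6 codons.
Thr: 4 codons.
3 × 1 × 6 × 4 = 72.

72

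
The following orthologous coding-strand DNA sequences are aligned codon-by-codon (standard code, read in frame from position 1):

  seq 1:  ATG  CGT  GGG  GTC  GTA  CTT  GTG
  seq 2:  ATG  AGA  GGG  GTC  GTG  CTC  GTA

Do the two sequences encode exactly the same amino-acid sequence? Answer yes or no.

Codon 1: ATG Met / ATG Met — identical.
Codon 2: CGT Arg / AGA Arg — synonymous.
Codon 3: GGG Gly / GGG Gly — identical.
Codon 4: GTC Val / GTC Val — identical.
Codon 5: GTA Val / GTG Val — synonymous.
Codon 6: CTT Leu / CTC Leu — synonymous.
Codon 7: GTG Val / GTA Val — synonymous.
Nonsynonymous differences: 0 → same protein.

yes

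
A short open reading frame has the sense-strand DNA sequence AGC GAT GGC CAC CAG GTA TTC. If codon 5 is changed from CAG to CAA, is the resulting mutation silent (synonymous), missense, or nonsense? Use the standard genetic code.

silent

Position 15 falls in codon 5: CAG → Gln.
After the substitution the codon is CAA → Gln.
Both encode Gln, so the change is synonymous.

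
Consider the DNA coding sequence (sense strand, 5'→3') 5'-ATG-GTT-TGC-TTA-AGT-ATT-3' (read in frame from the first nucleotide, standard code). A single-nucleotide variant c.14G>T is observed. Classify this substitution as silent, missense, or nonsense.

Position 14 falls in codon 5: AGT → Ser.
After the substitution the codon is ATT → Ile.
Ser ≠ Ile, so this is a missense mutation.

missense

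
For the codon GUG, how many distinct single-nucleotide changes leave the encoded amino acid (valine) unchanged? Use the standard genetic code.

Position 1: none → 0 synonymous.
Position 2: none → 0 synonymous.
Position 3: GUU, GUC, GUA → 3 synonymous.
Total: 0 + 0 + 3 = 3.

3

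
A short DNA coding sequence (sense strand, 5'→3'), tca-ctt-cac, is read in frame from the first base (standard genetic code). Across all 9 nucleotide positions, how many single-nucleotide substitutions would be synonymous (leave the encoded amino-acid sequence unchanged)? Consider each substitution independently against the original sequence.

7

Codon 1 (TCA, Ser): 3 synonymous substitutions.
Codon 2 (CTT, Leu): 3 synonymous substitutions.
Codon 3 (CAC, His): 1 synonymous substitution.
Total: 3 + 3 + 1 = 7.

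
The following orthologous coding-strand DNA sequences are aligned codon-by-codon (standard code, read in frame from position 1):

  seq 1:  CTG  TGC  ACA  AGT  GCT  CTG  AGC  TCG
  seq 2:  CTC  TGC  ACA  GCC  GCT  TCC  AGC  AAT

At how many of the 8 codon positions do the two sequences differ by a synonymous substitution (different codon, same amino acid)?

Codon 1: CTG Leu / CTC Leu — synonymous.
Codon 2: TGC Cys / TGC Cys — identical.
Codon 3: ACA Thr / ACA Thr — identical.
Codon 4: AGT Ser / GCC Ala — nonsynonymous.
Codon 5: GCT Ala / GCT Ala — identical.
Codon 6: CTG Leu / TCC Ser — nonsynonymous.
Codon 7: AGC Ser / AGC Ser — identical.
Codon 8: TCG Ser / AAT Asn — nonsynonymous.
Synonymous differences: 1.

1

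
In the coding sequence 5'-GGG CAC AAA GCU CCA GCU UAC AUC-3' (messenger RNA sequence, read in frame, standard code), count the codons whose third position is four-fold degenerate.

4

Codon 1 GGG (Gly): third position 4-fold.
Codon 2 CAC (His): third position 2-fold.
Codon 3 AAA (Lys): third position 2-fold.
Codon 4 GCU (Ala): third position 4-fold.
Codon 5 CCA (Pro): third position 4-fold.
Codon 6 GCU (Ala): third position 4-fold.
Codon 7 UAC (Tyr): third position 2-fold.
Codon 8 AUC (Ile): third position 3-fold.
Four-fold degenerate third positions: 4.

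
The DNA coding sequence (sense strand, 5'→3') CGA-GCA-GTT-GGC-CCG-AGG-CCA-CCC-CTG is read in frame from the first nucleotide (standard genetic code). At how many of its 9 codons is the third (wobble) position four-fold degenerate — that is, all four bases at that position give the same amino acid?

8

Codon 1 CGA (Arg): third position 4-fold.
Codon 2 GCA (Ala): third position 4-fold.
Codon 3 GTT (Val): third position 4-fold.
Codon 4 GGC (Gly): third position 4-fold.
Codon 5 CCG (Pro): third position 4-fold.
Codon 6 AGG (Arg): third position 2-fold.
Codon 7 CCA (Pro): third position 4-fold.
Codon 8 CCC (Pro): third position 4-fold.
Codon 9 CTG (Leu): third position 4-fold.
Four-fold degenerate third positions: 8.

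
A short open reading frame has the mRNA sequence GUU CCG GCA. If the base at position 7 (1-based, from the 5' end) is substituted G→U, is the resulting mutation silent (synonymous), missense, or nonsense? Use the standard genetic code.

missense

Position 7 falls in codon 3: GCA → Ala.
After the substitution the codon is UCA → Ser.
Ala ≠ Ser, so this is a missense mutation.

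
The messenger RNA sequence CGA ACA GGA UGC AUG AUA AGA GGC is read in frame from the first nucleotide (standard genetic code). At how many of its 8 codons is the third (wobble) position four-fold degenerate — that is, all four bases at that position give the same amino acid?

Codon 1 CGA (Arg): third position 4-fold.
Codon 2 ACA (Thr): third position 4-fold.
Codon 3 GGA (Gly): third position 4-fold.
Codon 4 UGC (Cys): third position 2-fold.
Codon 5 AUG (Met): third position 1-fold.
Codon 6 AUA (Ile): third position 3-fold.
Codon 7 AGA (Arg): third position 2-fold.
Codon 8 GGC (Gly): third position 4-fold.
Four-fold degenerate third positions: 4.

4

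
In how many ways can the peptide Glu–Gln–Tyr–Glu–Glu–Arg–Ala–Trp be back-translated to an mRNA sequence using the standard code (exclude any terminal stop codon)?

Glu: 2 codons.
Gln: 2 codons.
Tyr: 2 codons.
Glu: 2 codons.
Glu: 2 codons.
Arg: 6 codons.
Ala: 4 codons.
Trp: 1 codon.
2 × 2 × 2 × 2 × 2 × 6 × 4 × 1 = 768.

768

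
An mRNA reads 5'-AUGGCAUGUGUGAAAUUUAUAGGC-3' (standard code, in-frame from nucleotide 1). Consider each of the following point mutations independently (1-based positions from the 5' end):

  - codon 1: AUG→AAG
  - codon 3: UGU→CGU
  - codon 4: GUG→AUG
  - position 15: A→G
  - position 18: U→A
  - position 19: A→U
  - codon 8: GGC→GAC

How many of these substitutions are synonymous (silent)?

1

Codon 1: AUG (Met) → AAG (Lys) — missense.
Codon 3: UGU (Cys) → CGU (Arg) — missense.
Codon 4: GUG (Val) → AUG (Met) — missense.
Codon 5: AAA (Lys) → AAG (Lys) — synonymous.
Codon 6: UUU (Phe) → UUA (Leu) — missense.
Codon 7: AUA (Ile) → UUA (Leu) — missense.
Codon 8: GGC (Gly) → GAC (Asp) — missense.
Synonymous: 1 of 7.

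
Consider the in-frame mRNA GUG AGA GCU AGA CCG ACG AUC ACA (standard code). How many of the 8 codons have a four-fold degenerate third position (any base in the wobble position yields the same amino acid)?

Codon 1 GUG (Val): third position 4-fold.
Codon 2 AGA (Arg): third position 2-fold.
Codon 3 GCU (Ala): third position 4-fold.
Codon 4 AGA (Arg): third position 2-fold.
Codon 5 CCG (Pro): third position 4-fold.
Codon 6 ACG (Thr): third position 4-fold.
Codon 7 AUC (Ile): third position 3-fold.
Codon 8 ACA (Thr): third position 4-fold.
Four-fold degenerate third positions: 5.

5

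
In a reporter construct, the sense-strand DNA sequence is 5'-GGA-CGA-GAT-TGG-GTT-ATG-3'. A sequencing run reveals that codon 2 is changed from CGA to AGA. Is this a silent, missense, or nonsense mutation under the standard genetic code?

Position 4 falls in codon 2: CGA → Arg.
After the substitution the codon is AGA → Arg.
Both encode Arg, so the change is synonymous.

silent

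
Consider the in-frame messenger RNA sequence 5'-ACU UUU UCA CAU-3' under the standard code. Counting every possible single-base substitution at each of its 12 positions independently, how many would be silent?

8

Codon 1 (ACU, Thr): 3 synonymous substitutions.
Codon 2 (UUU, Phe): 1 synonymous substitution.
Codon 3 (UCA, Ser): 3 synonymous substitutions.
Codon 4 (CAU, His): 1 synonymous substitution.
Total: 3 + 1 + 3 + 1 = 8.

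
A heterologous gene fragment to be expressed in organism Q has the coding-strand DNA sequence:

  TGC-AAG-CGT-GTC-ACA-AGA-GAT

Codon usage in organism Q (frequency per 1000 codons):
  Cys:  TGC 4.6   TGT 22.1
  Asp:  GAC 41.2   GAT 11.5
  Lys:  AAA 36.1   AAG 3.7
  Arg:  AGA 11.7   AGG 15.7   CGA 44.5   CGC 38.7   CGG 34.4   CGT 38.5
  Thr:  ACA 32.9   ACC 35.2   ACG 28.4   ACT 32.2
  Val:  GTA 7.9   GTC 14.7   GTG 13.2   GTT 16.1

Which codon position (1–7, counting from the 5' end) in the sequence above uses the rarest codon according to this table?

Codon 1 TGC (Cys): 4.6 per 1000.
Codon 2 AAG (Lys): 3.7 per 1000.
Codon 3 CGT (Arg): 38.5 per 1000.
Codon 4 GTC (Val): 14.7 per 1000.
Codon 5 ACA (Thr): 32.9 per 1000.
Codon 6 AGA (Arg): 11.7 per 1000.
Codon 7 GAT (Asp): 11.5 per 1000.
Lowest frequency is 3.7 at codon 2.

2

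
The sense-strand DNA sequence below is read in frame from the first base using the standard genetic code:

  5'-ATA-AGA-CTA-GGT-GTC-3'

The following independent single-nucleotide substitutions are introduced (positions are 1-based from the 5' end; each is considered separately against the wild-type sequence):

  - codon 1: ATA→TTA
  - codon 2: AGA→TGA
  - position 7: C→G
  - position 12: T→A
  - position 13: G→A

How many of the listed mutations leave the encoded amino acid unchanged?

1

Codon 1: ATA (Ile) → TTA (Leu) — missense.
Codon 2: AGA (Arg) → TGA (Stop) — nonsense.
Codon 3: CTA (Leu) → GTA (Val) — missense.
Codon 4: GGT (Gly) → GGA (Gly) — synonymous.
Codon 5: GTC (Val) → ATC (Ile) — missense.
Synonymous: 1 of 5.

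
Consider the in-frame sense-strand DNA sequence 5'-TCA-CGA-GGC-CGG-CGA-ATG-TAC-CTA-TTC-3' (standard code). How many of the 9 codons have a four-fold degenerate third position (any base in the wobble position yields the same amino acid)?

Codon 1 TCA (Ser): third position 4-fold.
Codon 2 CGA (Arg): third position 4-fold.
Codon 3 GGC (Gly): third position 4-fold.
Codon 4 CGG (Arg): third position 4-fold.
Codon 5 CGA (Arg): third position 4-fold.
Codon 6 ATG (Met): third position 1-fold.
Codon 7 TAC (Tyr): third position 2-fold.
Codon 8 CTA (Leu): third position 4-fold.
Codon 9 TTC (Phe): third position 2-fold.
Four-fold degenerate third positions: 6.

6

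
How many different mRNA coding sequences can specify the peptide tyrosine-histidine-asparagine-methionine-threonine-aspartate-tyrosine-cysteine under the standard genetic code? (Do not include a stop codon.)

256

Tyr: 2 codons.
His: 2 codons.
Asn: 2 codons.
Met: 1 codon.
Thr: 4 codons.
Asp: 2 codons.
Tyr: 2 codons.
Cys: 2 codons.
2 × 2 × 2 × 1 × 4 × 2 × 2 × 2 = 256.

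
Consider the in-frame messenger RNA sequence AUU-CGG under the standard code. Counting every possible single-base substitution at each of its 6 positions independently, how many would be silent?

6

Codon 1 (AUU, Ile): 2 synonymous substitutions.
Codon 2 (CGG, Arg): 4 synonymous substitutions.
Total: 2 + 4 = 6.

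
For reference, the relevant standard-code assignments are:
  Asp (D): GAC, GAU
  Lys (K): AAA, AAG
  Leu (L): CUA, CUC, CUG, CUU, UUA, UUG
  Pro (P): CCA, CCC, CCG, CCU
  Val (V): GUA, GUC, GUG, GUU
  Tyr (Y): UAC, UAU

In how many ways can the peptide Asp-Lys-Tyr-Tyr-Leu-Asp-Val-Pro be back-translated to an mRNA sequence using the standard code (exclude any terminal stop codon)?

3072

Asp: 2 codons.
Lys: 2 codons.
Tyr: 2 codons.
Tyr: 2 codons.
Leu: 6 codons.
Asp: 2 codons.
Val: 4 codons.
Pro: 4 codons.
2 × 2 × 2 × 2 × 6 × 2 × 4 × 4 = 3072.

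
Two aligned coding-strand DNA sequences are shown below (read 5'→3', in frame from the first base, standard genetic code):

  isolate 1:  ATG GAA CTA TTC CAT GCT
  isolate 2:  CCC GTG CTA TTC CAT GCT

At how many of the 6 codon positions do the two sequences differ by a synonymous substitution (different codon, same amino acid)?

0

Codon 1: ATG Met / CCC Pro — nonsynonymous.
Codon 2: GAA Glu / GTG Val — nonsynonymous.
Codon 3: CTA Leu / CTA Leu — identical.
Codon 4: TTC Phe / TTC Phe — identical.
Codon 5: CAT His / CAT His — identical.
Codon 6: GCT Ala / GCT Ala — identical.
Synonymous differences: 0.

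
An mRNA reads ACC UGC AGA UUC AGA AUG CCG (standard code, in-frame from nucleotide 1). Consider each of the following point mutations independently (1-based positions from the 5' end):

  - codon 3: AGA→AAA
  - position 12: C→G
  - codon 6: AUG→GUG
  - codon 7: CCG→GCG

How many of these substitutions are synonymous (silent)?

0

Codon 3: AGA (Arg) → AAA (Lys) — missense.
Codon 4: UUC (Phe) → UUG (Leu) — missense.
Codon 6: AUG (Met) → GUG (Val) — missense.
Codon 7: CCG (Pro) → GCG (Ala) — missense.
Synonymous: 0 of 4.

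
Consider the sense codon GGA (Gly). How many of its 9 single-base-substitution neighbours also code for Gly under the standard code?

Position 1: none → 0 synonymous.
Position 2: none → 0 synonymous.
Position 3: GGU, GGC, GGG → 3 synonymous.
Total: 0 + 0 + 3 = 3.

3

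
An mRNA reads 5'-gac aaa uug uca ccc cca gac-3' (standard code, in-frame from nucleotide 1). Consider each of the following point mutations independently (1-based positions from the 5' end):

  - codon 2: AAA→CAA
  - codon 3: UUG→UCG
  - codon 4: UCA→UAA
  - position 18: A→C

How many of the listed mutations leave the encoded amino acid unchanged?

Codon 2: AAA (Lys) → CAA (Gln) — missense.
Codon 3: UUG (Leu) → UCG (Ser) — missense.
Codon 4: UCA (Ser) → UAA (Stop) — nonsense.
Codon 6: CCA (Pro) → CCC (Pro) — synonymous.
Synonymous: 1 of 4.

1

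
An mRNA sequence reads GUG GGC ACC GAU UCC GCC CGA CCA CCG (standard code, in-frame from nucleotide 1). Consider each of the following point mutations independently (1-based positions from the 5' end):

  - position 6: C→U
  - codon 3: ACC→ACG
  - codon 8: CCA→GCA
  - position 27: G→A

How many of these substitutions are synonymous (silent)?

3

Codon 2: GGC (Gly) → GGU (Gly) — synonymous.
Codon 3: ACC (Thr) → ACG (Thr) — synonymous.
Codon 8: CCA (Pro) → GCA (Ala) — missense.
Codon 9: CCG (Pro) → CCA (Pro) — synonymous.
Synonymous: 3 of 4.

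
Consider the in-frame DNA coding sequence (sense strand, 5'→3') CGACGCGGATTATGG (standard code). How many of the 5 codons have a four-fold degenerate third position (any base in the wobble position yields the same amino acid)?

3

Codon 1 CGA (Arg): third position 4-fold.
Codon 2 CGC (Arg): third position 4-fold.
Codon 3 GGA (Gly): third position 4-fold.
Codon 4 TTA (Leu): third position 2-fold.
Codon 5 TGG (Trp): third position 1-fold.
Four-fold degenerate third positions: 3.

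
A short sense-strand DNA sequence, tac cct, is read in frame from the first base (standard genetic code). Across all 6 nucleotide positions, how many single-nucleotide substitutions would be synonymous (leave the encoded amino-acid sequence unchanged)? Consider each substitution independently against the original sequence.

Codon 1 (TAC, Tyr): 1 synonymous substitution.
Codon 2 (CCT, Pro): 3 synonymous substitutions.
Total: 1 + 3 = 4.

4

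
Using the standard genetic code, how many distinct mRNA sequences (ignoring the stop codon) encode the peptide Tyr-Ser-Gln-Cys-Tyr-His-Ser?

1152

Tyr: 2 codons.
Ser: 6 codons.
Gln: 2 codons.
Cys: 2 codons.
Tyr: 2 codons.
His: 2 codons.
Ser: 6 codons.
2 × 6 × 2 × 2 × 2 × 2 × 6 = 1152.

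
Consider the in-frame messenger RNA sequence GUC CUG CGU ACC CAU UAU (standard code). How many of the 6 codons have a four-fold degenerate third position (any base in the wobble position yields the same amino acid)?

4

Codon 1 GUC (Val): third position 4-fold.
Codon 2 CUG (Leu): third position 4-fold.
Codon 3 CGU (Arg): third position 4-fold.
Codon 4 ACC (Thr): third position 4-fold.
Codon 5 CAU (His): third position 2-fold.
Codon 6 UAU (Tyr): third position 2-fold.
Four-fold degenerate third positions: 4.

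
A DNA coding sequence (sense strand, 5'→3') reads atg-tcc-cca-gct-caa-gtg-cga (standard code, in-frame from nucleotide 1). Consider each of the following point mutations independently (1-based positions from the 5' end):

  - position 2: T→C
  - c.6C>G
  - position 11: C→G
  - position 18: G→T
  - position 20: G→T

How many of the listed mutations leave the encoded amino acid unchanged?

Codon 1: ATG (Met) → ACG (Thr) — missense.
Codon 2: TCC (Ser) → TCG (Ser) — synonymous.
Codon 4: GCT (Ala) → GGT (Gly) — missense.
Codon 6: GTG (Val) → GTT (Val) — synonymous.
Codon 7: CGA (Arg) → CTA (Leu) — missense.
Synonymous: 2 of 5.

2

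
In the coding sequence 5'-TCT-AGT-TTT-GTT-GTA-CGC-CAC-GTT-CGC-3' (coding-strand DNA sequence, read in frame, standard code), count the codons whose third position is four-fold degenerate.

6

Codon 1 TCT (Ser): third position 4-fold.
Codon 2 AGT (Ser): third position 2-fold.
Codon 3 TTT (Phe): third position 2-fold.
Codon 4 GTT (Val): third position 4-fold.
Codon 5 GTA (Val): third position 4-fold.
Codon 6 CGC (Arg): third position 4-fold.
Codon 7 CAC (His): third position 2-fold.
Codon 8 GTT (Val): third position 4-fold.
Codon 9 CGC (Arg): third position 4-fold.
Four-fold degenerate third positions: 6.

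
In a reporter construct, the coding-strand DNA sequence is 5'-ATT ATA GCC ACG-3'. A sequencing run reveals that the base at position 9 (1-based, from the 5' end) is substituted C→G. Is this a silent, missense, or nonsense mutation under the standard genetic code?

Position 9 falls in codon 3: GCC → Ala.
After the substitution the codon is GCG → Ala.
Both encode Ala, so the change is synonymous.

silent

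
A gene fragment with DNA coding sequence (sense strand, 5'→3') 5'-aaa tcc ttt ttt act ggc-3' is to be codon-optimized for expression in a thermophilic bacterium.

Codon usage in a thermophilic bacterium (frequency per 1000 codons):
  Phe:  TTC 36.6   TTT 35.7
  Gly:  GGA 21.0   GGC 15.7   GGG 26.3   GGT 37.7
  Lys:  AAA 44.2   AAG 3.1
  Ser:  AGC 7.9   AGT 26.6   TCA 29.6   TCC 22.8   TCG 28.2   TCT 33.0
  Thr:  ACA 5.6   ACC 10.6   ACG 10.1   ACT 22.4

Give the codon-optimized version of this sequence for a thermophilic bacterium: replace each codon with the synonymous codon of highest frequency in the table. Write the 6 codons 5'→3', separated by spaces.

Codon 1 (Lys): best is AAA at 44.2.
Codon 2 (Ser): best is TCT at 33.0.
Codon 3 (Phe): best is TTC at 36.6.
Codon 4 (Phe): best is TTC at 36.6.
Codon 5 (Thr): best is ACT at 22.4.
Codon 6 (Gly): best is GGT at 37.7.

AAA TCT TTC TTC ACT GGT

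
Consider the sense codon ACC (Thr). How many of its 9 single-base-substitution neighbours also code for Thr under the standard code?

Position 1: none → 0 synonymous.
Position 2: none → 0 synonymous.
Position 3: ACT, ACA, ACG → 3 synonymous.
Total: 0 + 0 + 3 = 3.

3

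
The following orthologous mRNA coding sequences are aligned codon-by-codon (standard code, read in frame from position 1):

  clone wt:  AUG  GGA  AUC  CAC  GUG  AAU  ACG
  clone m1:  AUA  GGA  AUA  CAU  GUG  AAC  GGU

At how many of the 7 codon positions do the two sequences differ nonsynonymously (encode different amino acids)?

2

Codon 1: AUG Met / AUA Ile — nonsynonymous.
Codon 2: GGA Gly / GGA Gly — identical.
Codon 3: AUC Ile / AUA Ile — synonymous.
Codon 4: CAC His / CAU His — synonymous.
Codon 5: GUG Val / GUG Val — identical.
Codon 6: AAU Asn / AAC Asn — synonymous.
Codon 7: ACG Thr / GGU Gly — nonsynonymous.
Nonsynonymous differences: 2.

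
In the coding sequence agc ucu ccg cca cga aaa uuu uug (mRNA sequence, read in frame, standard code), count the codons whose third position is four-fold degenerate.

Codon 1 AGC (Ser): third position 2-fold.
Codon 2 UCU (Ser): third position 4-fold.
Codon 3 CCG (Pro): third position 4-fold.
Codon 4 CCA (Pro): third position 4-fold.
Codon 5 CGA (Arg): third position 4-fold.
Codon 6 AAA (Lys): third position 2-fold.
Codon 7 UUU (Phe): third position 2-fold.
Codon 8 UUG (Leu): third position 2-fold.
Four-fold degenerate third positions: 4.

4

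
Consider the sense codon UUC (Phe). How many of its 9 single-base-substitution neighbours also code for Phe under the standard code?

1

Position 1: none → 0 synonymous.
Position 2: none → 0 synonymous.
Position 3: UUU → 1 synonymous.
Total: 0 + 0 + 1 = 1.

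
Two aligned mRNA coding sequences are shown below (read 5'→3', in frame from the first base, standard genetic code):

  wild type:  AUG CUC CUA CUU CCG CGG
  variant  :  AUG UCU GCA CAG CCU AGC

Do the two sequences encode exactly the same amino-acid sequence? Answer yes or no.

Codon 1: AUG Met / AUG Met — identical.
Codon 2: CUC Leu / UCU Ser — nonsynonymous.
Codon 3: CUA Leu / GCA Ala — nonsynonymous.
Codon 4: CUU Leu / CAG Gln — nonsynonymous.
Codon 5: CCG Pro / CCU Pro — synonymous.
Codon 6: CGG Arg / AGC Ser — nonsynonymous.
Nonsynonymous differences: 4 → different protein.

no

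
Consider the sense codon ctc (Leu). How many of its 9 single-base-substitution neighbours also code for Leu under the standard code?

3

Position 1: none → 0 synonymous.
Position 2: none → 0 synonymous.
Position 3: CTT, CTA, CTG → 3 synonymous.
Total: 0 + 0 + 3 = 3.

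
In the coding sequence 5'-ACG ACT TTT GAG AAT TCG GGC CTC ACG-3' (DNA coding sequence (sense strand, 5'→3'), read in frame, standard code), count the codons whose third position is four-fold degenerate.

Codon 1 ACG (Thr): third position 4-fold.
Codon 2 ACT (Thr): third position 4-fold.
Codon 3 TTT (Phe): third position 2-fold.
Codon 4 GAG (Glu): third position 2-fold.
Codon 5 AAT (Asn): third position 2-fold.
Codon 6 TCG (Ser): third position 4-fold.
Codon 7 GGC (Gly): third position 4-fold.
Codon 8 CTC (Leu): third position 4-fold.
Codon 9 ACG (Thr): third position 4-fold.
Four-fold degenerate third positions: 6.

6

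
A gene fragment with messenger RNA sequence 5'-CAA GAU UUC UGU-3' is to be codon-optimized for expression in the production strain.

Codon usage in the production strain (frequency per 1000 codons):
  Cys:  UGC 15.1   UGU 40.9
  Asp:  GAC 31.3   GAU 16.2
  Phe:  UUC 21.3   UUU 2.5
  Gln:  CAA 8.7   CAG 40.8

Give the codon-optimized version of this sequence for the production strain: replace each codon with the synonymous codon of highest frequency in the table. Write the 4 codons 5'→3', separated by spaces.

Codon 1 (Gln): best is CAG at 40.8.
Codon 2 (Asp): best is GAC at 31.3.
Codon 3 (Phe): best is UUC at 21.3.
Codon 4 (Cys): best is UGU at 40.9.

CAG GAC UUC UGU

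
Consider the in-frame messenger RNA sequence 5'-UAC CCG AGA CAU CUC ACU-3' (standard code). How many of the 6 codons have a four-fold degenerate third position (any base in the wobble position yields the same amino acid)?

Codon 1 UAC (Tyr): third position 2-fold.
Codon 2 CCG (Pro): third position 4-fold.
Codon 3 AGA (Arg): third position 2-fold.
Codon 4 CAU (His): third position 2-fold.
Codon 5 CUC (Leu): third position 4-fold.
Codon 6 ACU (Thr): third position 4-fold.
Four-fold degenerate third positions: 3.

3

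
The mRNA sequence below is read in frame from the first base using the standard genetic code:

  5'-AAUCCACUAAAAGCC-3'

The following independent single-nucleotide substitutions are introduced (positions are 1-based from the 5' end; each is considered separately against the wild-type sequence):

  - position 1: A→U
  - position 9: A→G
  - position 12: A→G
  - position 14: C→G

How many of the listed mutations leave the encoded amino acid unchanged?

2

Codon 1: AAU (Asn) → UAU (Tyr) — missense.
Codon 3: CUA (Leu) → CUG (Leu) — synonymous.
Codon 4: AAA (Lys) → AAG (Lys) — synonymous.
Codon 5: GCC (Ala) → GGC (Gly) — missense.
Synonymous: 2 of 4.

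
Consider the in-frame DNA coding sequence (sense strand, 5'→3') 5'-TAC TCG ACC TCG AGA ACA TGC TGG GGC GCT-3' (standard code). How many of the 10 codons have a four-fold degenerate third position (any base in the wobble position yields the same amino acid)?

6

Codon 1 TAC (Tyr): third position 2-fold.
Codon 2 TCG (Ser): third position 4-fold.
Codon 3 ACC (Thr): third position 4-fold.
Codon 4 TCG (Ser): third position 4-fold.
Codon 5 AGA (Arg): third position 2-fold.
Codon 6 ACA (Thr): third position 4-fold.
Codon 7 TGC (Cys): third position 2-fold.
Codon 8 TGG (Trp): third position 1-fold.
Codon 9 GGC (Gly): third position 4-fold.
Codon 10 GCT (Ala): third position 4-fold.
Four-fold degenerate third positions: 6.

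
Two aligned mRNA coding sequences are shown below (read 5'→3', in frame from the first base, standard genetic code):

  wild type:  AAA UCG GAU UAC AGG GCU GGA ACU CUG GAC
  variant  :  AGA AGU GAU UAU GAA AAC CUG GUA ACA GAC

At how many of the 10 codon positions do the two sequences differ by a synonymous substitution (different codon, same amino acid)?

2

Codon 1: AAA Lys / AGA Arg — nonsynonymous.
Codon 2: UCG Ser / AGU Ser — synonymous.
Codon 3: GAU Asp / GAU Asp — identical.
Codon 4: UAC Tyr / UAU Tyr — synonymous.
Codon 5: AGG Arg / GAA Glu — nonsynonymous.
Codon 6: GCU Ala / AAC Asn — nonsynonymous.
Codon 7: GGA Gly / CUG Leu — nonsynonymous.
Codon 8: ACU Thr / GUA Val — nonsynonymous.
Codon 9: CUG Leu / ACA Thr — nonsynonymous.
Codon 10: GAC Asp / GAC Asp — identical.
Synonymous differences: 2.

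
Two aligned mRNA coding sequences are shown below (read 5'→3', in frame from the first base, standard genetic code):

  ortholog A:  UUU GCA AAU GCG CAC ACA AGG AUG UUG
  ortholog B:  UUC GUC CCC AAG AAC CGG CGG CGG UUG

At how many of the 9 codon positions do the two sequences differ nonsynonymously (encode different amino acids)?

Codon 1: UUU Phe / UUC Phe — synonymous.
Codon 2: GCA Ala / GUC Val — nonsynonymous.
Codon 3: AAU Asn / CCC Pro — nonsynonymous.
Codon 4: GCG Ala / AAG Lys — nonsynonymous.
Codon 5: CAC His / AAC Asn — nonsynonymous.
Codon 6: ACA Thr / CGG Arg — nonsynonymous.
Codon 7: AGG Arg / CGG Arg — synonymous.
Codon 8: AUG Met / CGG Arg — nonsynonymous.
Codon 9: UUG Leu / UUG Leu — identical.
Nonsynonymous differences: 6.

6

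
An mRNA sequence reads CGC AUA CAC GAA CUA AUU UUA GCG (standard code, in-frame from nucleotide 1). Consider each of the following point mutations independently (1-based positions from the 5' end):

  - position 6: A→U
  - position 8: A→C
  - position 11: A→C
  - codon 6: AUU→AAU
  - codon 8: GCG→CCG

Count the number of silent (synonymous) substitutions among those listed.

Codon 2: AUA (Ile) → AUU (Ile) — synonymous.
Codon 3: CAC (His) → CCC (Pro) — missense.
Codon 4: GAA (Glu) → GCA (Ala) — missense.
Codon 6: AUU (Ile) → AAU (Asn) — missense.
Codon 8: GCG (Ala) → CCG (Pro) — missense.
Synonymous: 1 of 5.

1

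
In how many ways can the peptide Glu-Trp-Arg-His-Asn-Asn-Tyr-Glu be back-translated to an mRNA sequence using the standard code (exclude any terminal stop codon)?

Glu: 2 codons.
Trp: 1 codon.
Arg: 6 codons.
His: 2 codons.
Asn: 2 codons.
Asn: 2 codons.
Tyr: 2 codons.
Glu: 2 codons.
2 × 1 × 6 × 2 × 2 × 2 × 2 × 2 = 384.

384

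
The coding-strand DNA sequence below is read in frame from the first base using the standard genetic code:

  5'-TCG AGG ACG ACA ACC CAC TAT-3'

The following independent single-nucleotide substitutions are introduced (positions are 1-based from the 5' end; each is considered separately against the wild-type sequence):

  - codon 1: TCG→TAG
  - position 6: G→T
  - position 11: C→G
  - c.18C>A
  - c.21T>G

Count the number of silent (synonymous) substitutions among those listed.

Codon 1: TCG (Ser) → TAG (Stop) — nonsense.
Codon 2: AGG (Arg) → AGT (Ser) — missense.
Codon 4: ACA (Thr) → AGA (Arg) — missense.
Codon 6: CAC (His) → CAA (Gln) — missense.
Codon 7: TAT (Tyr) → TAG (Stop) — nonsense.
Synonymous: 0 of 5.

0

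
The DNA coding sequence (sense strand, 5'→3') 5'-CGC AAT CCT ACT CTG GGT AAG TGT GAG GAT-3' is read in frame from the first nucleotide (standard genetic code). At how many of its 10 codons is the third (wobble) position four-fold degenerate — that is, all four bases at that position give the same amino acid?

Codon 1 CGC (Arg): third position 4-fold.
Codon 2 AAT (Asn): third position 2-fold.
Codon 3 CCT (Pro): third position 4-fold.
Codon 4 ACT (Thr): third position 4-fold.
Codon 5 CTG (Leu): third position 4-fold.
Codon 6 GGT (Gly): third position 4-fold.
Codon 7 AAG (Lys): third position 2-fold.
Codon 8 TGT (Cys): third position 2-fold.
Codon 9 GAG (Glu): third position 2-fold.
Codon 10 GAT (Asp): third position 2-fold.
Four-fold degenerate third positions: 5.

5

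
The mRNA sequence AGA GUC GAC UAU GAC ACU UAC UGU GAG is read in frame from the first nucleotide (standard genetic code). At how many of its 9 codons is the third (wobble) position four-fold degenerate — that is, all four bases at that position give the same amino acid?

Codon 1 AGA (Arg): third position 2-fold.
Codon 2 GUC (Val): third position 4-fold.
Codon 3 GAC (Asp): third position 2-fold.
Codon 4 UAU (Tyr): third position 2-fold.
Codon 5 GAC (Asp): third position 2-fold.
Codon 6 ACU (Thr): third position 4-fold.
Codon 7 UAC (Tyr): third position 2-fold.
Codon 8 UGU (Cys): third position 2-fold.
Codon 9 GAG (Glu): third position 2-fold.
Four-fold degenerate third positions: 2.

2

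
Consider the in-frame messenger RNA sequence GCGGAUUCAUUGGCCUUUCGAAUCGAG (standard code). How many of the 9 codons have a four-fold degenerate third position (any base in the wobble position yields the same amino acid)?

4

Codon 1 GCG (Ala): third position 4-fold.
Codon 2 GAU (Asp): third position 2-fold.
Codon 3 UCA (Ser): third position 4-fold.
Codon 4 UUG (Leu): third position 2-fold.
Codon 5 GCC (Ala): third position 4-fold.
Codon 6 UUU (Phe): third position 2-fold.
Codon 7 CGA (Arg): third position 4-fold.
Codon 8 AUC (Ile): third position 3-fold.
Codon 9 GAG (Glu): third position 2-fold.
Four-fold degenerate third positions: 4.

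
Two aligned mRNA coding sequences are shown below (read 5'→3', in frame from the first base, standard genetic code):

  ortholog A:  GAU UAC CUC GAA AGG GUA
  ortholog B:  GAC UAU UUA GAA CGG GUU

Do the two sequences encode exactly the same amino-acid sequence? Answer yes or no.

Codon 1: GAU Asp / GAC Asp — synonymous.
Codon 2: UAC Tyr / UAU Tyr — synonymous.
Codon 3: CUC Leu / UUA Leu — synonymous.
Codon 4: GAA Glu / GAA Glu — identical.
Codon 5: AGG Arg / CGG Arg — synonymous.
Codon 6: GUA Val / GUU Val — synonymous.
Nonsynonymous differences: 0 → same protein.

yes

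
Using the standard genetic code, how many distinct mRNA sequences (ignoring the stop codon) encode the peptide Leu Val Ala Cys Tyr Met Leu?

2304

Leu: 6 codons.
Val: 4 codons.
Ala: 4 codons.
Cys: 2 codons.
Tyr: 2 codons.
Met: 1 codon.
Leu: 6 codons.
6 × 4 × 4 × 2 × 2 × 1 × 6 = 2304.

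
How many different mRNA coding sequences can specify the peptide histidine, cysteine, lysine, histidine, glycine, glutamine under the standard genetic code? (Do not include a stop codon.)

128

His: 2 codons.
Cys: 2 codons.
Lys: 2 codons.
His: 2 codons.
Gly: 4 codons.
Gln: 2 codons.
2 × 2 × 2 × 2 × 4 × 2 = 128.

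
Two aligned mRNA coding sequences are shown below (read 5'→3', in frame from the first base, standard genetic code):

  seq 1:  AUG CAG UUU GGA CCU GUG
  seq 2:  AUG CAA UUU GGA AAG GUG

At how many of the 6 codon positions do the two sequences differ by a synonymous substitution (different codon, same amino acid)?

Codon 1: AUG Met / AUG Met — identical.
Codon 2: CAG Gln / CAA Gln — synonymous.
Codon 3: UUU Phe / UUU Phe — identical.
Codon 4: GGA Gly / GGA Gly — identical.
Codon 5: CCU Pro / AAG Lys — nonsynonymous.
Codon 6: GUG Val / GUG Val — identical.
Synonymous differences: 1.

1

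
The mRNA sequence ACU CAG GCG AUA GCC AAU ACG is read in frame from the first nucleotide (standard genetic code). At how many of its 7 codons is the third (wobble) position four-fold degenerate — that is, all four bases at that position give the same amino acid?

Codon 1 ACU (Thr): third position 4-fold.
Codon 2 CAG (Gln): third position 2-fold.
Codon 3 GCG (Ala): third position 4-fold.
Codon 4 AUA (Ile): third position 3-fold.
Codon 5 GCC (Ala): third position 4-fold.
Codon 6 AAU (Asn): third position 2-fold.
Codon 7 ACG (Thr): third position 4-fold.
Four-fold degenerate third positions: 4.

4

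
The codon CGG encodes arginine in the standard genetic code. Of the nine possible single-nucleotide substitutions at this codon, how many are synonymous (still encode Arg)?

Position 1: AGG → 1 synonymous.
Position 2: none → 0 synonymous.
Position 3: CGU, CGC, CGA → 3 synonymous.
Total: 1 + 0 + 3 = 4.

4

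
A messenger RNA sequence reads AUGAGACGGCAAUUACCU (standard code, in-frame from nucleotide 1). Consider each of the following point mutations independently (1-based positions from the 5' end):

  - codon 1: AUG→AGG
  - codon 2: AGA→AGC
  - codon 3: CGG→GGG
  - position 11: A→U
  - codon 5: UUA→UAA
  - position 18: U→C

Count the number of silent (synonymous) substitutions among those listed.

1

Codon 1: AUG (Met) → AGG (Arg) — missense.
Codon 2: AGA (Arg) → AGC (Ser) — missense.
Codon 3: CGG (Arg) → GGG (Gly) — missense.
Codon 4: CAA (Gln) → CUA (Leu) — missense.
Codon 5: UUA (Leu) → UAA (Stop) — nonsense.
Codon 6: CCU (Pro) → CCC (Pro) — synonymous.
Synonymous: 1 of 6.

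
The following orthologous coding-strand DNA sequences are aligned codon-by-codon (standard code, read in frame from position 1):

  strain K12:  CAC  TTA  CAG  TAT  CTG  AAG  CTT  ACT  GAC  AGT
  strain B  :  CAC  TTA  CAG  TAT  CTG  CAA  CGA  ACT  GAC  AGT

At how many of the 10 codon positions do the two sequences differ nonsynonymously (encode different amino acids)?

2

Codon 1: CAC His / CAC His — identical.
Codon 2: TTA Leu / TTA Leu — identical.
Codon 3: CAG Gln / CAG Gln — identical.
Codon 4: TAT Tyr / TAT Tyr — identical.
Codon 5: CTG Leu / CTG Leu — identical.
Codon 6: AAG Lys / CAA Gln — nonsynonymous.
Codon 7: CTT Leu / CGA Arg — nonsynonymous.
Codon 8: ACT Thr / ACT Thr — identical.
Codon 9: GAC Asp / GAC Asp — identical.
Codon 10: AGT Ser / AGT Ser — identical.
Nonsynonymous differences: 2.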